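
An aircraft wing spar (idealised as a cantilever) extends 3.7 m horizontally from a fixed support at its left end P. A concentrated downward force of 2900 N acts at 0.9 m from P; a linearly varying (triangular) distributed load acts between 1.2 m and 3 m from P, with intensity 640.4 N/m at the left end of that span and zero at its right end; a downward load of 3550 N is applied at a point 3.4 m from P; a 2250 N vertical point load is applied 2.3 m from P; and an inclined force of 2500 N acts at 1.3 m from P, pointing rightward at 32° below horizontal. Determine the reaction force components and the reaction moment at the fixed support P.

P_x = -2120 N, P_y = 10600 N, M_P = 22610 N·m

Resultant of the triangular load: ½ × 640.4 × 1.8 = 576.36 N, acting at 1.8 m from P (one-third of the span from the peak).
ΣF_x = 0: P_x + 2500·cos32° = 0 → P_x = -2120 N.
ΣF_y = 0: P_y − 2900 − ½·640.4·1.8 − 3550 − 2250 − 2500·sin32° = 0 → P_y = 10600 N.
ΣM about P: M_P − 2900·0.9 − (½·640.4·1.8)·1.8 − 3550·3.4 − 2250·2.3 − 2500·sin32°·1.3 = 0 → M_P = 22610 N·m.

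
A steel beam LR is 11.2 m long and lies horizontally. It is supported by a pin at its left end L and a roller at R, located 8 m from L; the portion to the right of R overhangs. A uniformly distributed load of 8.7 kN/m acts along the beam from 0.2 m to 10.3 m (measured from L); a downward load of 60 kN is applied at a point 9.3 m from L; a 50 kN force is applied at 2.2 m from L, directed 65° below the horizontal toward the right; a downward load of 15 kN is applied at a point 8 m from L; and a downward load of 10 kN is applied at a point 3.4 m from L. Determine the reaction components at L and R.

Resultant of the distributed load: 8.7 × 10.1 = 87.87 kN at 5.25 m from L.
Taking moments about L: R_y·8 − (8.7·10.1)·5.25 − 60·9.3 − 50·sin65°·2.2 − 15·8 − 10·3.4 = 0 → R_y = 1273.01/8 = 159.126 ≈ 159.1 kN.
ΣF_y = 0: L_y + 159.126 − 8.7·10.1 − 60 − 50·sin65° − 15 − 10 = 0 → L_y = 59.06 kN.
ΣF_x = 0: L_x + 50·cos65° = 0 → L_x = -21.13 kN.

L_x = -21.13 kN, L_y = 59.06 kN, R_y = 159.1 kN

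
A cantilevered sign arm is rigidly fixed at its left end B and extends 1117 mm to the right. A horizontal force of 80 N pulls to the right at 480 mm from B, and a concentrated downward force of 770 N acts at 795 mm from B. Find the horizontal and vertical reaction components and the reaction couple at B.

B_x = -80.00 N, B_y = 770.0 N, M_B = 612200 N·mm

ΣF_x = 0: B_x + 80 = 0 → B_x = -80.00 N.
ΣF_y = 0: B_y − 770 = 0 → B_y = 770.0 N.
ΣM about B: M_B − 770·795 = 0 → M_B = 612200 N·mm.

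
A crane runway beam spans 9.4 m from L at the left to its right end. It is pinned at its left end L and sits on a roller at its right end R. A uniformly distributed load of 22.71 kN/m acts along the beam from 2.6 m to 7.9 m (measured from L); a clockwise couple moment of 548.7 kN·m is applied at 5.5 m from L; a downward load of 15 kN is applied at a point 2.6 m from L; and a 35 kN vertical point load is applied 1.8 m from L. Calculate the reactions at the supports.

Resultant of the distributed load: 22.71 × 5.3 = 120.363 kN at 5.25 m from L.
ΣM about L: R_y·9.4 − (22.71·5.3)·5.25 − 548.7 − 15·2.6 − 35·1.8 = 0 → R_y = 1282.60575/9.4 = 136.447 ≈ 136.4 kN.
ΣF_y = 0: L_y + 136.447 − 22.71·5.3 − 15 − 35 = 0 → L_y = 33.92 kN.
ΣF_x = 0: no horizontal applied forces, so L_x = 0.

L_x = 0, L_y = 33.92 kN, R_y = 136.4 kN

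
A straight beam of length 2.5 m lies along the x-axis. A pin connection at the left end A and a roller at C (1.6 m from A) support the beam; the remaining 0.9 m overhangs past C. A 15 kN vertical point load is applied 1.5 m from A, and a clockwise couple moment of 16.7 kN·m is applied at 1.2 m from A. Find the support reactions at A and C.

Moments about A: C_y·1.6 − 15·1.5 − 16.7 = 0 → C_y = 39.2/1.6 = 24.50 kN.
ΣF_y = 0: A_y + 24.5 − 15 = 0 → A_y = -9.500 kN.
ΣF_x = 0: no horizontal applied forces, so A_x = 0.

A_x = 0, A_y = -9.500 kN, C_y = 24.50 kN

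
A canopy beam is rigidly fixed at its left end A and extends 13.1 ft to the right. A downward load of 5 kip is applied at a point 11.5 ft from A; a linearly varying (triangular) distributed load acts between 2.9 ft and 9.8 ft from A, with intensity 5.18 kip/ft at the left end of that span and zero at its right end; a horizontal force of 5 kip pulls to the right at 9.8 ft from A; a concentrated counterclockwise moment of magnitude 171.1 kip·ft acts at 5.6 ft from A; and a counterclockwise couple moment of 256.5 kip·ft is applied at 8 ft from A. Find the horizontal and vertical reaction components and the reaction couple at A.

A_x = -5.000 kip, A_y = 22.87 kip, M_A = -277.2 kip·ft

Resultant of the triangular load: ½ × 5.18 × 6.9 = 17.871 kip, acting at 5.2 ft from A (one-third of the span from the peak).
ΣF_x = 0: A_x + 5 = 0 → A_x = -5.000 kip.
ΣF_y = 0: A_y − 5 − ½·5.18·6.9 = 0 → A_y = 22.87 kip.
ΣM about A: M_A − 5·11.5 − (½·5.18·6.9)·5.2 + 171.1 + 256.5 = 0 → M_A = -277.2 kip·ft.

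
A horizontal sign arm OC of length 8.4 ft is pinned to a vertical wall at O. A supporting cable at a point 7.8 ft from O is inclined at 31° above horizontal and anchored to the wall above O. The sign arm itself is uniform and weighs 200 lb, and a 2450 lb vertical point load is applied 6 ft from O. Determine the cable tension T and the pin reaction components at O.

T = 3868 lb, O_x = 3316 lb, O_y = 657.7 lb

ΣM about O: T·sin31°·7.8 − 200·4.2 − 2450·6 = 0 → T = 15540/(7.8·0.515038) = 3868.27 ≈ 3868 lb.
ΣF_x = 0: O_x − T·cos31° = 0 → O_x = 3868.27 × 0.857167 = 3316 lb.
ΣF_y = 0: O_y + T·sin31° − 200 − 2450 = 0 → O_y = 2650 − 3868.27 × 0.515038 = 657.7 lb.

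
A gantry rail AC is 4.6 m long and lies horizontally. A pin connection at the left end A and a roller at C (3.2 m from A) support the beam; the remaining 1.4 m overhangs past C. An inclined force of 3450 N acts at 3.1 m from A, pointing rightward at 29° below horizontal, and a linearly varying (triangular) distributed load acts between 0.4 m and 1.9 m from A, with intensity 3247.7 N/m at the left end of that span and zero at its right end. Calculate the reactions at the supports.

A_x = -3017 N, A_y = 1803 N, C_y = 2305 N

Resultant of the triangular load: ½ × 3247.7 × 1.5 = 2435.775 N, acting at 0.9 m from A (one-third of the span from the peak).
Taking moments about A: C_y·3.2 − 3450·sin29°·3.1 − (½·3247.7·1.5)·0.9 = 0 → C_y = 7377.24/3.2 = 2305.39 ≈ 2305 N.
ΣF_y = 0: A_y + 2305.39 − 3450·sin29° − ½·3247.7·1.5 = 0 → A_y = 1803 N.
ΣF_x = 0: A_x + 3450·cos29° = 0 → A_x = -3017 N.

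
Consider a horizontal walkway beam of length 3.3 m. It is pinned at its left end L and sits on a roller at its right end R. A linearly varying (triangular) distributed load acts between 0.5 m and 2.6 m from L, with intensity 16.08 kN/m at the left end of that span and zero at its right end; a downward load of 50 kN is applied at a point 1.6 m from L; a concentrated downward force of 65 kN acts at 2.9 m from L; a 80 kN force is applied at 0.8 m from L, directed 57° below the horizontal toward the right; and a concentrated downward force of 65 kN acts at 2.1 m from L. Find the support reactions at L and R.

Resultant of the triangular load: ½ × 16.08 × 2.1 = 16.884 kN, acting at 1.2 m from L (one-third of the span from the peak).
Moments about L: R_y·3.3 − (½·16.08·2.1)·1.2 − 50·1.6 − 65·2.9 − 80·sin57°·0.8 − 65·2.1 = 0 → R_y = 478.936/3.3 = 145.132 ≈ 145.1 kN.
ΣF_y = 0: L_y + 145.132 − ½·16.08·2.1 − 50 − 65 − 80·sin57° − 65 = 0 → L_y = 118.8 kN.
ΣF_x = 0: L_x + 80·cos57° = 0 → L_x = -43.57 kN.

L_x = -43.57 kN, L_y = 118.8 kN, R_y = 145.1 kN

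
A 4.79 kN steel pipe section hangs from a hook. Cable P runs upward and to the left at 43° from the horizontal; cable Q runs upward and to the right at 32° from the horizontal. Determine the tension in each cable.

ΣF_x = 0: −T_P·cos43° + T_Q·cos32° = 0 → T_Q = 0.862396·T_P.
ΣF_y = 0: T_P·sin43° + T_Q·sin32° = 4.79.
Substitute: T_P·(0.681998 + 0.862396·0.529919) = 4.79 → T_P = 4.20545 ≈ 4.205 kN.
Then T_Q = 0.862396 × 4.20545 = 3.627 kN.

T_P = 4.205 kN, T_Q = 3.627 kN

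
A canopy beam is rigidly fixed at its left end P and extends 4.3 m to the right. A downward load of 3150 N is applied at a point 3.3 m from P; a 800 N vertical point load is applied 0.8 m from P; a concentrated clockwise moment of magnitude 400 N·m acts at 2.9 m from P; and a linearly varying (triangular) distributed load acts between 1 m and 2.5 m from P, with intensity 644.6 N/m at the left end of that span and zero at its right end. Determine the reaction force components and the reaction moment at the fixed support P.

Resultant of the triangular load: ½ × 644.6 × 1.5 = 483.45 N, acting at 1.5 m from P (one-third of the span from the peak).
ΣF_x = 0: P_x = 0.
ΣF_y = 0: P_y − 3150 − 800 − ½·644.6·1.5 = 0 → P_y = 4433 N.
ΣM about P: M_P − 3150·3.3 − 800·0.8 − 400 − (½·644.6·1.5)·1.5 = 0 → M_P = 12160 N·m.

P_x = 0, P_y = 4433 N, M_P = 12160 N·m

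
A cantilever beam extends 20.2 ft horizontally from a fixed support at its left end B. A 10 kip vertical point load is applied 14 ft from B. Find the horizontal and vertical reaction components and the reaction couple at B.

ΣF_x = 0: B_x = 0.
ΣF_y = 0: B_y − 10 = 0 → B_y = 10.00 kip.
ΣM about B: M_B − 10·14 = 0 → M_B = 140.0 kip·ft.

B_x = 0, B_y = 10.00 kip, M_B = 140.0 kip·ft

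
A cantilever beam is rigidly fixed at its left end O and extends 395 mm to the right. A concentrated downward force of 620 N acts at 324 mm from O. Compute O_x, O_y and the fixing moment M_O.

ΣF_x = 0: O_x = 0.
ΣF_y = 0: O_y − 620 = 0 → O_y = 620.0 N.
ΣM about O: M_O − 620·324 = 0 → M_O = 200900 N·mm.

O_x = 0, O_y = 620.0 N, M_O = 200900 N·mm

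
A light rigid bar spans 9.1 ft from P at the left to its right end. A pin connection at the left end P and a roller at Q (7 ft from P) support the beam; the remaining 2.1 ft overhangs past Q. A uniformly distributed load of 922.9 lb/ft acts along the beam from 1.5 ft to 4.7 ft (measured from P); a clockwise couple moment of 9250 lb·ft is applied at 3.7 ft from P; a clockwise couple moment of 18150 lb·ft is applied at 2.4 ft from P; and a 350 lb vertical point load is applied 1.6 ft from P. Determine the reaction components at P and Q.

Resultant of the distributed load: 922.9 × 3.2 = 2953.28 lb at 3.1 ft from P.
Taking moments about P: Q_y·7 − (922.9·3.2)·3.1 − 9250 − 18150 − 350·1.6 = 0 → Q_y = 37115.168/7 = 5302.17 ≈ 5302 lb.
ΣF_y = 0: P_y + 5302.17 − 922.9·3.2 − 350 = 0 → P_y = -1999 lb.
ΣF_x = 0: no horizontal applied forces, so P_x = 0.

P_x = 0, P_y = -1999 lb, Q_y = 5302 lb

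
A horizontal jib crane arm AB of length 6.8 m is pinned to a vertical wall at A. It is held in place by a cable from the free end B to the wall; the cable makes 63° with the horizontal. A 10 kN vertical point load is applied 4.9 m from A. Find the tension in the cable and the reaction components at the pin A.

ΣM about A: T·sin63°·6.8 − 10·4.9 = 0 → T = 49/(6.8·0.891007) = 8.08735 ≈ 8.087 kN.
ΣF_x = 0: A_x − T·cos63° = 0 → A_x = 8.08735 × 0.45399 = 3.672 kN.
ΣF_y = 0: A_y + T·sin63° − 10 = 0 → A_y = 10 − 8.08735 × 0.891007 = 2.794 kN.

T = 8.087 kN, A_x = 3.672 kN, A_y = 2.794 kN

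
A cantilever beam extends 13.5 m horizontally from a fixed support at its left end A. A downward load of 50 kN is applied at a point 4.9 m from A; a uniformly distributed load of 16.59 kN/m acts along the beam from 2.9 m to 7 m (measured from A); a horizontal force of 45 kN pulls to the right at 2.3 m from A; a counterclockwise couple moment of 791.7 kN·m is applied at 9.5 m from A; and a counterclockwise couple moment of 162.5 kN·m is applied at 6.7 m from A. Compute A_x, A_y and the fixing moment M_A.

A_x = -45.00 kN, A_y = 118.0 kN, M_A = -372.5 kN·m

Resultant of the distributed load: 16.59 × 4.1 = 68.019 kN at 4.95 m from A.
ΣF_x = 0: A_x + 45 = 0 → A_x = -45.00 kN.
ΣF_y = 0: A_y − 50 − 16.59·4.1 = 0 → A_y = 118.0 kN.
ΣM about A: M_A − 50·4.9 − (16.59·4.1)·4.95 + 791.7 + 162.5 = 0 → M_A = -372.5 kN·m.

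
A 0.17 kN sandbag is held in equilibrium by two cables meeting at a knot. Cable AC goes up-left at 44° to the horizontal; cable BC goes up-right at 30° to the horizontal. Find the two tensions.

T_AC = 0.1532 kN, T_BC = 0.1272 kN

ΣF_x = 0: −T_AC·cos44° + T_BC·cos30° = 0 → T_BC = 0.830622·T_AC.
ΣF_y = 0: T_AC·sin44° + T_BC·sin30° = 0.17.
Substitute: T_AC·(0.694658 + 0.830622·0.5) = 0.17 → T_AC = 0.153157 ≈ 0.1532 kN.
Then T_BC = 0.830622 × 0.153157 = 0.1272 kN.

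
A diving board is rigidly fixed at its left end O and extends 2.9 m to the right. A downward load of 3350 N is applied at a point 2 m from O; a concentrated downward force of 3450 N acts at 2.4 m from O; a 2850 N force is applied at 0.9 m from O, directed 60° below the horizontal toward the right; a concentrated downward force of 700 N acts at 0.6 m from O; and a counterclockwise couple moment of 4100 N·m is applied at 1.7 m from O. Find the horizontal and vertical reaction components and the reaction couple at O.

ΣF_x = 0: O_x + 2850·cos60° = 0 → O_x = -1425 N.
ΣF_y = 0: O_y − 3350 − 3450 − 2850·sin60° − 700 = 0 → O_y = 9968 N.
ΣM about O: M_O − 3350·2 − 3450·2.4 − 2850·sin60°·0.9 − 700·0.6 + 4100 = 0 → M_O = 13520 N·m.

O_x = -1425 N, O_y = 9968 N, M_O = 13520 N·m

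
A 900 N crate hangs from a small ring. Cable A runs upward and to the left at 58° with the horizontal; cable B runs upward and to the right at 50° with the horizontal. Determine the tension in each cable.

T_A = 608.3 N, T_B = 501.5 N

ΣF_x = 0: −T_A·cos58° + T_B·cos50° = 0 → T_B = 0.824408·T_A.
ΣF_y = 0: T_A·sin58° + T_B·sin50° = 900.
Substitute: T_A·(0.848048 + 0.824408·0.766044) = 900 → T_A = 608.28 ≈ 608.3 N.
Then T_B = 0.824408 × 608.28 = 501.5 N.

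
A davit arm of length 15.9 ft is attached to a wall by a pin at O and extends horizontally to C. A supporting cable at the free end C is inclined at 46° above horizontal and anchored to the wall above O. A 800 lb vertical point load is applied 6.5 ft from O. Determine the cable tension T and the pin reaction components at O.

ΣM about O: T·sin46°·15.9 − 800·6.5 = 0 → T = 5200/(15.9·0.71934) = 454.645 ≈ 454.6 lb.
ΣF_x = 0: O_x − T·cos46° = 0 → O_x = 454.645 × 0.694658 = 315.8 lb.
ΣF_y = 0: O_y + T·sin46° − 800 = 0 → O_y = 800 − 454.645 × 0.71934 = 473.0 lb.

T = 454.6 lb, O_x = 315.8 lb, O_y = 473.0 lb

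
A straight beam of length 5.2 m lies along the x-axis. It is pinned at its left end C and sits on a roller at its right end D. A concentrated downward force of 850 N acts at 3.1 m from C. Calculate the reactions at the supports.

Taking moments about C: D_y·5.2 − 850·3.1 = 0 → D_y = 2635/5.2 = 506.731 ≈ 506.7 N.
ΣF_y = 0: C_y + 506.731 − 850 = 0 → C_y = 343.3 N.
ΣF_x = 0: no horizontal applied forces, so C_x = 0.

C_x = 0, C_y = 343.3 N, D_y = 506.7 N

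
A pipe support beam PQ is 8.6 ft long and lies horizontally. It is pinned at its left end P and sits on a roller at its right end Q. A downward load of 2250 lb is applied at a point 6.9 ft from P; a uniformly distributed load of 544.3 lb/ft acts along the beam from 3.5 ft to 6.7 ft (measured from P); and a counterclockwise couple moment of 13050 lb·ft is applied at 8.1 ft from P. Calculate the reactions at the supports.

Resultant of the distributed load: 544.3 × 3.2 = 1741.76 lb at 5.1 ft from P.
Moments about P: Q_y·8.6 − 2250·6.9 − (544.3·3.2)·5.1 + 13050 = 0 → Q_y = 11357.976/8.6 = 1320.69 ≈ 1321 lb.
ΣF_y = 0: P_y + 1320.69 − 2250 − 544.3·3.2 = 0 → P_y = 2671 lb.
ΣF_x = 0: no horizontal applied forces, so P_x = 0.

P_x = 0, P_y = 2671 lb, Q_y = 1321 lb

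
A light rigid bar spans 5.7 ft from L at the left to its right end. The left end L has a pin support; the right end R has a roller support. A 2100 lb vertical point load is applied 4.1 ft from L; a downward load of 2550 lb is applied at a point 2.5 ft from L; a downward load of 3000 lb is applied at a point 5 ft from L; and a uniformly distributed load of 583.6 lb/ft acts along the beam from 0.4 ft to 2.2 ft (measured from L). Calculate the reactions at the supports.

Resultant of the distributed load: 583.6 × 1.8 = 1050.48 lb at 1.3 ft from L.
Moments about L: R_y·5.7 − 2100·4.1 − 2550·2.5 − 3000·5 − (583.6·1.8)·1.3 = 0 → R_y = 31350.624/5.7 = 5500.11 ≈ 5500 lb.
ΣF_y = 0: L_y + 5500.11 − 2100 − 2550 − 3000 − 583.6·1.8 = 0 → L_y = 3200 lb.
ΣF_x = 0: no horizontal applied forces, so L_x = 0.

L_x = 0, L_y = 3200 lb, R_y = 5500 lb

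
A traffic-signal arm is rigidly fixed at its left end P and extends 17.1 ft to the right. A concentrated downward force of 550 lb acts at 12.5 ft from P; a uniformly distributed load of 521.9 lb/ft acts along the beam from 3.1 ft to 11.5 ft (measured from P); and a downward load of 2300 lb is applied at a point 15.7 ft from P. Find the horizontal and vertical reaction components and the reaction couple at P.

Resultant of the distributed load: 521.9 × 8.4 = 4383.96 lb at 7.3 ft from P.
ΣF_x = 0: P_x = 0.
ΣF_y = 0: P_y − 550 − 521.9·8.4 − 2300 = 0 → P_y = 7234 lb.
ΣM about P: M_P − 550·12.5 − (521.9·8.4)·7.3 − 2300·15.7 = 0 → M_P = 74990 lb·ft.

P_x = 0, P_y = 7234 lb, M_P = 74990 lb·ft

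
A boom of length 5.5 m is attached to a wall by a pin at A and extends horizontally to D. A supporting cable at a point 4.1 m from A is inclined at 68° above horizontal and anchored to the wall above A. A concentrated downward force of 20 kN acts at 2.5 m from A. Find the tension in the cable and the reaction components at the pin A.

ΣM about A: T·sin68°·4.1 − 20·2.5 = 0 → T = 50/(4.1·0.927184) = 13.1529 ≈ 13.15 kN.
ΣF_x = 0: A_x − T·cos68° = 0 → A_x = 13.1529 × 0.374607 = 4.927 kN.
ΣF_y = 0: A_y + T·sin68° − 20 = 0 → A_y = 20 − 13.1529 × 0.927184 = 7.805 kN.

T = 13.15 kN, A_x = 4.927 kN, A_y = 7.805 kN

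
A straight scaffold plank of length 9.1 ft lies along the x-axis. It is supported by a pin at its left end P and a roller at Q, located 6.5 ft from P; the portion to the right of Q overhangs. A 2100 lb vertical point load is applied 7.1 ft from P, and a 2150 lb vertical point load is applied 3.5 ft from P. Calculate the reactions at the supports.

ΣM about P: Q_y·6.5 − 2100·7.1 − 2150·3.5 = 0 → Q_y = 22435/6.5 = 3451.54 ≈ 3452 lb.
ΣF_y = 0: P_y + 3451.54 − 2100 − 2150 = 0 → P_y = 798.5 lb.
ΣF_x = 0: no horizontal applied forces, so P_x = 0.

P_x = 0, P_y = 798.5 lb, Q_y = 3452 lb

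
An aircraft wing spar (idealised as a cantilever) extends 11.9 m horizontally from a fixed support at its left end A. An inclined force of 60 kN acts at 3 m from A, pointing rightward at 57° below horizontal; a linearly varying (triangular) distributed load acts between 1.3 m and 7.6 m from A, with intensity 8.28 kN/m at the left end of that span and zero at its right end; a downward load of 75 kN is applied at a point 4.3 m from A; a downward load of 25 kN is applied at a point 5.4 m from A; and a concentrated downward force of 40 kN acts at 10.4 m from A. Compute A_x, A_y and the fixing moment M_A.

A_x = -32.68 kN, A_y = 216.4 kN, M_A = 1113 kN·m

Resultant of the triangular load: ½ × 8.28 × 6.3 = 26.082 kN, acting at 3.4 m from A (one-third of the span from the peak).
ΣF_x = 0: A_x + 60·cos57° = 0 → A_x = -32.68 kN.
ΣF_y = 0: A_y − 60·sin57° − ½·8.28·6.3 − 75 − 25 − 40 = 0 → A_y = 216.4 kN.
ΣM about A: M_A − 60·sin57°·3 − (½·8.28·6.3)·3.4 − 75·4.3 − 25·5.4 − 40·10.4 = 0 → M_A = 1113 kN·m.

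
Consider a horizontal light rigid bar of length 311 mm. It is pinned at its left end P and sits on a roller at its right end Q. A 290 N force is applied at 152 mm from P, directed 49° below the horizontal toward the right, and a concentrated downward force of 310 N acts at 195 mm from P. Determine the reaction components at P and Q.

ΣM about P: Q_y·311 − 290·sin49°·152 − 310·195 = 0 → Q_y = 93717.6/311 = 301.343 ≈ 301.3 N.
ΣF_y = 0: P_y + 301.343 − 290·sin49° − 310 = 0 → P_y = 227.5 N.
ΣF_x = 0: P_x + 290·cos49° = 0 → P_x = -190.3 N.

P_x = -190.3 N, P_y = 227.5 N, Q_y = 301.3 N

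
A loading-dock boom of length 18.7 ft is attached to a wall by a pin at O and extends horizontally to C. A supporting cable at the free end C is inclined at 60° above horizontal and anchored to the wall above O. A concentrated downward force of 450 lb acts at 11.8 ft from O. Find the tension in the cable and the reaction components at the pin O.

ΣM about O: T·sin60°·18.7 − 450·11.8 = 0 → T = 5310/(18.7·0.866025) = 327.886 ≈ 327.9 lb.
ΣF_x = 0: O_x − T·cos60° = 0 → O_x = 327.886 × 0.5 = 163.9 lb.
ΣF_y = 0: O_y + T·sin60° − 450 = 0 → O_y = 450 − 327.886 × 0.866025 = 166.0 lb.

T = 327.9 lb, O_x = 163.9 lb, O_y = 166.0 lb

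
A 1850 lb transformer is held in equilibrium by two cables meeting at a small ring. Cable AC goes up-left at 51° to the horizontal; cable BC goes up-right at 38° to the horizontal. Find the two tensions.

T_AC = 1458 lb, T_BC = 1164 lb

ΣF_x = 0: −T_AC·cos51° + T_BC·cos38° = 0 → T_BC = 0.798619·T_AC.
ΣF_y = 0: T_AC·sin51° + T_BC·sin38° = 1850.
Substitute: T_AC·(0.777146 + 0.798619·0.615661) = 1850 → T_AC = 1458.04 ≈ 1458 lb.
Then T_BC = 0.798619 × 1458.04 = 1164 lb.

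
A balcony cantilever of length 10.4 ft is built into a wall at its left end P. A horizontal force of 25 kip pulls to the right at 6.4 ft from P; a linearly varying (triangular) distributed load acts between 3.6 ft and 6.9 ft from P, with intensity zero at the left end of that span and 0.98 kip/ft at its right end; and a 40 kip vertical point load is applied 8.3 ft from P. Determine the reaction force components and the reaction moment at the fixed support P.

Resultant of the triangular load: ½ × 0.98 × 3.3 = 1.617 kip, acting at 5.8 ft from P (one-third of the span from the peak).
ΣF_x = 0: P_x + 25 = 0 → P_x = -25.00 kip.
ΣF_y = 0: P_y − ½·0.98·3.3 − 40 = 0 → P_y = 41.62 kip.
ΣM about P: M_P − (½·0.98·3.3)·5.8 − 40·8.3 = 0 → M_P = 341.4 kip·ft.

P_x = -25.00 kip, P_y = 41.62 kip, M_P = 341.4 kip·ft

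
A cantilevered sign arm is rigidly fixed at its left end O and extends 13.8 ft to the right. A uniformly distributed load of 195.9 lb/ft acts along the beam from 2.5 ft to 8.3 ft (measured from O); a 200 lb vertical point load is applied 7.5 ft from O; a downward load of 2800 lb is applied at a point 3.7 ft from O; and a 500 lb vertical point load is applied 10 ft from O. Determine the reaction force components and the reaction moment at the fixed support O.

Resultant of the distributed load: 195.9 × 5.8 = 1136.22 lb at 5.4 ft from O.
ΣF_x = 0: O_x = 0.
ΣF_y = 0: O_y − 195.9·5.8 − 200 − 2800 − 500 = 0 → O_y = 4636 lb.
ΣM about O: M_O − (195.9·5.8)·5.4 − 200·7.5 − 2800·3.7 − 500·10 = 0 → M_O = 23000 lb·ft.

O_x = 0, O_y = 4636 lb, M_O = 23000 lb·ft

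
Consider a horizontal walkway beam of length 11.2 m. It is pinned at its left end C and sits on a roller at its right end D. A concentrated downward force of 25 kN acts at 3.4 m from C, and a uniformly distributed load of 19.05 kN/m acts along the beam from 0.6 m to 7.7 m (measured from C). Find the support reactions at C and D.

C_x = 0, C_y = 102.5 kN, D_y = 57.71 kN

Resultant of the distributed load: 19.05 × 7.1 = 135.255 kN at 4.15 m from C.
Moments about C: D_y·11.2 − 25·3.4 − (19.05·7.1)·4.15 = 0 → D_y = 646.30825/11.2 = 57.7061 ≈ 57.71 kN.
ΣF_y = 0: C_y + 57.7061 − 25 − 19.05·7.1 = 0 → C_y = 102.5 kN.
ΣF_x = 0: no horizontal applied forces, so C_x = 0.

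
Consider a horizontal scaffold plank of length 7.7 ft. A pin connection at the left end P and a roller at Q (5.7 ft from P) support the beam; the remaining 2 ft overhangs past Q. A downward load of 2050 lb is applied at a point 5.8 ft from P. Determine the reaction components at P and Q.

P_x = 0, P_y = -35.96 lb, Q_y = 2086 lb

Moments about P: Q_y·5.7 − 2050·5.8 = 0 → Q_y = 11890/5.7 = 2085.96 ≈ 2086 lb.
ΣF_y = 0: P_y + 2085.96 − 2050 = 0 → P_y = -35.96 lb.
ΣF_x = 0: no horizontal applied forces, so P_x = 0.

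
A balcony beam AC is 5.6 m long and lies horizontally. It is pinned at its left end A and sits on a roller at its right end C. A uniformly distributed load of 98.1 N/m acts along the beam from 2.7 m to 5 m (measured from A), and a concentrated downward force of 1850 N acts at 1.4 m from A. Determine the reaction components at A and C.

Resultant of the distributed load: 98.1 × 2.3 = 225.63 N at 3.85 m from A.
ΣM about A: C_y·5.6 − (98.1·2.3)·3.85 − 1850·1.4 = 0 → C_y = 3458.6755/5.6 = 617.621 ≈ 617.6 N.
ΣF_y = 0: A_y + 617.621 − 98.1·2.3 − 1850 = 0 → A_y = 1458 N.
ΣF_x = 0: no horizontal applied forces, so A_x = 0.

A_x = 0, A_y = 1458 N, C_y = 617.6 N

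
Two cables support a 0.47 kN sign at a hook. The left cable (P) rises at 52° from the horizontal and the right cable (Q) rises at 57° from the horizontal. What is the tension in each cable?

T_P = 0.2707 kN, T_Q = 0.3060 kN

ΣF_x = 0: −T_P·cos52° + T_Q·cos57° = 0 → T_Q = 1.1304·T_P.
ΣF_y = 0: T_P·sin52° + T_Q·sin57° = 0.47.
Substitute: T_P·(0.788011 + 1.1304·0.838671) = 0.47 → T_P = 0.27073 ≈ 0.2707 kN.
Then T_Q = 1.1304 × 0.27073 = 0.3060 kN.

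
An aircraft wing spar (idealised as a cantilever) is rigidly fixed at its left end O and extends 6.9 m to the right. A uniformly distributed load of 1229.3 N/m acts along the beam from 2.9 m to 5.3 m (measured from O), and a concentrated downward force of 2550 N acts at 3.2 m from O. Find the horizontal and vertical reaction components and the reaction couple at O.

Resultant of the distributed load: 1229.3 × 2.4 = 2950.32 N at 4.1 m from O.
ΣF_x = 0: O_x = 0.
ΣF_y = 0: O_y − 1229.3·2.4 − 2550 = 0 → O_y = 5500 N.
ΣM about O: M_O − (1229.3·2.4)·4.1 − 2550·3.2 = 0 → M_O = 20260 N·m.

O_x = 0, O_y = 5500 N, M_O = 20260 N·m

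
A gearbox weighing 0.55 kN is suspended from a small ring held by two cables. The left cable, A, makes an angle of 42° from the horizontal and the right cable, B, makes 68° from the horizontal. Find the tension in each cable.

ΣF_x = 0: −T_A·cos42° + T_B·cos68° = 0 → T_B = 1.9838·T_A.
ΣF_y = 0: T_A·sin42° + T_B·sin68° = 0.55.
Substitute: T_A·(0.669131 + 1.9838·0.927184) = 0.55 → T_A = 0.219256 ≈ 0.2193 kN.
Then T_B = 1.9838 × 0.219256 = 0.4350 kN.

T_A = 0.2193 kN, T_B = 0.4350 kN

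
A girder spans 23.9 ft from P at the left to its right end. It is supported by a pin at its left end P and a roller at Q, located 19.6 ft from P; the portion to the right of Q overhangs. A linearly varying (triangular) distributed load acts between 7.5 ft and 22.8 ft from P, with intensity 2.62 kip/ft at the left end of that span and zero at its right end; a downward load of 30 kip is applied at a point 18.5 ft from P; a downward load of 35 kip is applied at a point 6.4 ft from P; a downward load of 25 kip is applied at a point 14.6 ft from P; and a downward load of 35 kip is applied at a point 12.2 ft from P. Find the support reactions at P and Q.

Resultant of the triangular load: ½ × 2.62 × 15.3 = 20.043 kip, acting at 12.6 ft from P (one-third of the span from the peak).
Taking moments about P: Q_y·19.6 − (½·2.62·15.3)·12.6 − 30·18.5 − 35·6.4 − 25·14.6 − 35·12.2 = 0 → Q_y = 1823.5418/19.6 = 93.0378 ≈ 93.04 kip.
ΣF_y = 0: P_y + 93.0378 − ½·2.62·15.3 − 30 − 35 − 25 − 35 = 0 → P_y = 52.01 kip.
ΣF_x = 0: no horizontal applied forces, so P_x = 0.

P_x = 0, P_y = 52.01 kip, Q_y = 93.04 kip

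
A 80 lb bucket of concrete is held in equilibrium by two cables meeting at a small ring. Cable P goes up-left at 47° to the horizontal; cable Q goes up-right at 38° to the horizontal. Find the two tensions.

T_P = 63.28 lb, T_Q = 54.77 lb

ΣF_x = 0: −T_P·cos47° + T_Q·cos38° = 0 → T_Q = 0.865468·T_P.
ΣF_y = 0: T_P·sin47° + T_Q·sin38° = 80.
Substitute: T_P·(0.731354 + 0.865468·0.615661) = 80 → T_P = 63.2817 ≈ 63.28 lb.
Then T_Q = 0.865468 × 63.2817 = 54.77 lb.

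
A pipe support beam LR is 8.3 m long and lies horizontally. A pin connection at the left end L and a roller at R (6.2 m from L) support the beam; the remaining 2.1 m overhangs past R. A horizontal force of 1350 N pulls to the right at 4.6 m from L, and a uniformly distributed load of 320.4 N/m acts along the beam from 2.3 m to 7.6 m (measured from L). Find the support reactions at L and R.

L_x = -1350 N, L_y = 342.4 N, R_y = 1356 N

Resultant of the distributed load: 320.4 × 5.3 = 1698.12 N at 4.95 m from L.
Moments about L: R_y·6.2 − (320.4·5.3)·4.95 = 0 → R_y = 8405.694/6.2 = 1355.76 ≈ 1356 N.
ΣF_y = 0: L_y + 1355.76 − 320.4·5.3 = 0 → L_y = 342.4 N.
ΣF_x = 0: L_x + 1350 = 0 → L_x = -1350 N.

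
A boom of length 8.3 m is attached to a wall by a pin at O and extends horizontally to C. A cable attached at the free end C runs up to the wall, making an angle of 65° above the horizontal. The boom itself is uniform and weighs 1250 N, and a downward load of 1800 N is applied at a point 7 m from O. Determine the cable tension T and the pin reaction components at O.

T = 2365 N, O_x = 999.3 N, O_y = 906.9 N

ΣM about O: T·sin65°·8.3 − 1250·4.15 − 1800·7 = 0 → T = 17787.5/(8.3·0.906308) = 2364.62 ≈ 2365 N.
ΣF_x = 0: O_x − T·cos65° = 0 → O_x = 2364.62 × 0.422618 = 999.3 N.
ΣF_y = 0: O_y + T·sin65° − 1250 − 1800 = 0 → O_y = 3050 − 2364.62 × 0.906308 = 906.9 N.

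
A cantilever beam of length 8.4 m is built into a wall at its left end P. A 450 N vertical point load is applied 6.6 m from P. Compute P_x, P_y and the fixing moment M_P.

ΣF_x = 0: P_x = 0.
ΣF_y = 0: P_y − 450 = 0 → P_y = 450.0 N.
ΣM about P: M_P − 450·6.6 = 0 → M_P = 2970 N·m.

P_x = 0, P_y = 450.0 N, M_P = 2970 N·m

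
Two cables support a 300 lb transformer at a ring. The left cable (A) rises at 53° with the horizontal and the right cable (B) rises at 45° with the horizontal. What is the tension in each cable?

ΣF_x = 0: −T_A·cos53° + T_B·cos45° = 0 → T_B = 0.851095·T_A.
ΣF_y = 0: T_A·sin53° + T_B·sin45° = 300.
Substitute: T_A·(0.798636 + 0.851095·0.707107) = 300 → T_A = 214.217 ≈ 214.2 lb.
Then T_B = 0.851095 × 214.217 = 182.3 lb.

T_A = 214.2 lb, T_B = 182.3 lb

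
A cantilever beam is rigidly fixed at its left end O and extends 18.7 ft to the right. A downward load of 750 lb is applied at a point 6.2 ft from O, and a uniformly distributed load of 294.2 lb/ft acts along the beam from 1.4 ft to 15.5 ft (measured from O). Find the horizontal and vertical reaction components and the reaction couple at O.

O_x = 0, O_y = 4898 lb, M_O = 39700 lb·ft

Resultant of the distributed load: 294.2 × 14.1 = 4148.22 lb at 8.45 ft from O.
ΣF_x = 0: O_x = 0.
ΣF_y = 0: O_y − 750 − 294.2·14.1 = 0 → O_y = 4898 lb.
ΣM about O: M_O − 750·6.2 − (294.2·14.1)·8.45 = 0 → M_O = 39700 lb·ft.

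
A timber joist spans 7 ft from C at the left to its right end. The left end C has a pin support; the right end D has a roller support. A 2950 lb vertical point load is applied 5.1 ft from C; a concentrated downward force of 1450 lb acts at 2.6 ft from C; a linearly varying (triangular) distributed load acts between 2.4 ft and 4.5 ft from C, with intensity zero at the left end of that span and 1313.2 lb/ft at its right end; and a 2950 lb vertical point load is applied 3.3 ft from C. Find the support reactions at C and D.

C_x = 0, C_y = 3902 lb, D_y = 4827 lb

Resultant of the triangular load: ½ × 1313.2 × 2.1 = 1378.86 lb, acting at 3.8 ft from C (one-third of the span from the peak).
Taking moments about C: D_y·7 − 2950·5.1 − 1450·2.6 − (½·1313.2·2.1)·3.8 − 2950·3.3 = 0 → D_y = 33789.668/7 = 4827.1 ≈ 4827 lb.
ΣF_y = 0: C_y + 4827.1 − 2950 − 1450 − ½·1313.2·2.1 − 2950 = 0 → C_y = 3902 lb.
ΣF_x = 0: no horizontal applied forces, so C_x = 0.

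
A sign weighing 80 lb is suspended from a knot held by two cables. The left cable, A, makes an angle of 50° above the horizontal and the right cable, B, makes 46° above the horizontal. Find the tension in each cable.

ΣF_x = 0: −T_A·cos50° + T_B·cos46° = 0 → T_B = 0.925329·T_A.
ΣF_y = 0: T_A·sin50° + T_B·sin46° = 80.
Substitute: T_A·(0.766044 + 0.925329·0.71934) = 80 → T_A = 55.8788 ≈ 55.88 lb.
Then T_B = 0.925329 × 55.8788 = 51.71 lb.

T_A = 55.88 lb, T_B = 51.71 lb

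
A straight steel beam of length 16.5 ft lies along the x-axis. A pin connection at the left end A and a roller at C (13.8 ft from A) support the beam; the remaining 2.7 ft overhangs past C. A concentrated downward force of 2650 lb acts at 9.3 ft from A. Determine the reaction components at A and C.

A_x = 0, A_y = 864.1 lb, C_y = 1786 lb

ΣM about A: C_y·13.8 − 2650·9.3 = 0 → C_y = 24645/13.8 = 1785.87 ≈ 1786 lb.
ΣF_y = 0: A_y + 1785.87 − 2650 = 0 → A_y = 864.1 lb.
ΣF_x = 0: no horizontal applied forces, so A_x = 0.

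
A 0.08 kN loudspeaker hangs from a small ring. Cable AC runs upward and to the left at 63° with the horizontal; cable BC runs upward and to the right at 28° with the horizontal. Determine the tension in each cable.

T_AC = 0.07065 kN, T_BC = 0.03632 kN

ΣF_x = 0: −T_AC·cos63° + T_BC·cos28° = 0 → T_BC = 0.514176·T_AC.
ΣF_y = 0: T_AC·sin63° + T_BC·sin28° = 0.08.
Substitute: T_AC·(0.891007 + 0.514176·0.469472) = 0.08 → T_AC = 0.0706465 ≈ 0.07065 kN.
Then T_BC = 0.514176 × 0.0706465 = 0.03632 kN.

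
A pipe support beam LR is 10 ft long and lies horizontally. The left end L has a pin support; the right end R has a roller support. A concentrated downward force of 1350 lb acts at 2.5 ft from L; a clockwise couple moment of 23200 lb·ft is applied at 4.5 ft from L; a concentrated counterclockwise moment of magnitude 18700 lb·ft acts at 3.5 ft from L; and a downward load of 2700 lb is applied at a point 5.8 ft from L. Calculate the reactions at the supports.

Taking moments about L: R_y·10 − 1350·2.5 − 23200 + 18700 − 2700·5.8 = 0 → R_y = 23535/10 = 2353.5 ≈ 2354 lb.
ΣF_y = 0: L_y + 2353.5 − 1350 − 2700 = 0 → L_y = 1696 lb.
ΣF_x = 0: no horizontal applied forces, so L_x = 0.

L_x = 0, L_y = 1696 lb, R_y = 2354 lb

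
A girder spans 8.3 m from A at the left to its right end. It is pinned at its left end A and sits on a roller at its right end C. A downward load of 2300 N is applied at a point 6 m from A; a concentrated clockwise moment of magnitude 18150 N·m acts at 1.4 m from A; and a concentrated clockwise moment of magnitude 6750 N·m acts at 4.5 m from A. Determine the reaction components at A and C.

A_x = 0, A_y = -2363 N, C_y = 4663 N

ΣM about A: C_y·8.3 − 2300·6 − 18150 − 6750 = 0 → C_y = 38700/8.3 = 4662.65 ≈ 4663 N.
ΣF_y = 0: A_y + 4662.65 − 2300 = 0 → A_y = -2363 N.
ΣF_x = 0: no horizontal applied forces, so A_x = 0.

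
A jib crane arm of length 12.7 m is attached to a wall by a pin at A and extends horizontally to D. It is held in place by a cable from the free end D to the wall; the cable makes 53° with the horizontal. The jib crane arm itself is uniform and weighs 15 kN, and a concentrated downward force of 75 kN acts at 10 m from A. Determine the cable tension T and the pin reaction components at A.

T = 83.34 kN, A_x = 50.15 kN, A_y = 23.44 kN

ΣM about A: T·sin53°·12.7 − 15·6.35 − 75·10 = 0 → T = 845.25/(12.7·0.798636) = 83.336 ≈ 83.34 kN.
ΣF_x = 0: A_x − T·cos53° = 0 → A_x = 83.336 × 0.601815 = 50.15 kN.
ΣF_y = 0: A_y + T·sin53° − 15 − 75 = 0 → A_y = 90 − 83.336 × 0.798636 = 23.44 kN.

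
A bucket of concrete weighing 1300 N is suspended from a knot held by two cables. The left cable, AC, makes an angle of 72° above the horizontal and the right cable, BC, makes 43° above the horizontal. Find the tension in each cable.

T_AC = 1049 N, T_BC = 443.3 N

ΣF_x = 0: −T_AC·cos72° + T_BC·cos43° = 0 → T_BC = 0.422527·T_AC.
ΣF_y = 0: T_AC·sin72° + T_BC·sin43° = 1300.
Substitute: T_AC·(0.951057 + 0.422527·0.681998) = 1300 → T_AC = 1049.05 ≈ 1049 N.
Then T_BC = 0.422527 × 1049.05 = 443.3 N.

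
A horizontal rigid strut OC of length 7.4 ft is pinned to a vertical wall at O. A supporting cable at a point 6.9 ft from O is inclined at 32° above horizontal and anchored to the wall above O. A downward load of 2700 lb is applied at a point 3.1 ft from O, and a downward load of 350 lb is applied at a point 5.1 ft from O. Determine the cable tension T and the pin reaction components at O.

T = 2777 lb, O_x = 2355 lb, O_y = 1578 lb

ΣM about O: T·sin32°·6.9 − 2700·3.1 − 350·5.1 = 0 → T = 10155/(6.9·0.529919) = 2777.29 ≈ 2777 lb.
ΣF_x = 0: O_x − T·cos32° = 0 → O_x = 2777.29 × 0.848048 = 2355 lb.
ΣF_y = 0: O_y + T·sin32° − 2700 − 350 = 0 → O_y = 3050 − 2777.29 × 0.529919 = 1578 lb.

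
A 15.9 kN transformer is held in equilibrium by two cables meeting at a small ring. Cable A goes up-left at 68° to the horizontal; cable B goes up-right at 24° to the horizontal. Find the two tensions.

ΣF_x = 0: −T_A·cos68° + T_B·cos24° = 0 → T_B = 0.410058·T_A.
ΣF_y = 0: T_A·sin68° + T_B·sin24° = 15.9.
Substitute: T_A·(0.927184 + 0.410058·0.406737) = 15.9 → T_A = 14.5342 ≈ 14.53 kN.
Then T_B = 0.410058 × 14.5342 = 5.960 kN.

T_A = 14.53 kN, T_B = 5.960 kN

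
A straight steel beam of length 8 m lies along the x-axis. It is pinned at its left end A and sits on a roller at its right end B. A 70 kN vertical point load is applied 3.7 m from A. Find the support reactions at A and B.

A_x = 0, A_y = 37.62 kN, B_y = 32.38 kN

Moments about A: B_y·8 − 70·3.7 = 0 → B_y = 259/8 = 32.375 ≈ 32.38 kN.
ΣF_y = 0: A_y + 32.375 − 70 = 0 → A_y = 37.62 kN.
ΣF_x = 0: no horizontal applied forces, so A_x = 0.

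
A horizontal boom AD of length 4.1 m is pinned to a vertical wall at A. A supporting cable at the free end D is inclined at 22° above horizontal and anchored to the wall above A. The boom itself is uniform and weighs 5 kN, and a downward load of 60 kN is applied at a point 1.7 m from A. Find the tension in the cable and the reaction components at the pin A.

T = 73.08 kN, A_x = 67.76 kN, A_y = 37.62 kN

ΣM about A: T·sin22°·4.1 − 5·2.05 − 60·1.7 = 0 → T = 112.25/(4.1·0.374607) = 73.0847 ≈ 73.08 kN.
ΣF_x = 0: A_x − T·cos22° = 0 → A_x = 73.0847 × 0.927184 = 67.76 kN.
ΣF_y = 0: A_y + T·sin22° − 5 − 60 = 0 → A_y = 65 − 73.0847 × 0.374607 = 37.62 kN.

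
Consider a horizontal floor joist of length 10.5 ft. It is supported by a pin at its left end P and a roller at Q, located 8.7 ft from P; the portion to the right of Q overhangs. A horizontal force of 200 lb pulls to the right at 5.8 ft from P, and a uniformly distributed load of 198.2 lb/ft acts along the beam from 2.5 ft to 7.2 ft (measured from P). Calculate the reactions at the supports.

Resultant of the distributed load: 198.2 × 4.7 = 931.54 lb at 4.85 ft from P.
ΣM about P: Q_y·8.7 − (198.2·4.7)·4.85 = 0 → Q_y = 4517.969/8.7 = 519.307 ≈ 519.3 lb.
ΣF_y = 0: P_y + 519.307 − 198.2·4.7 = 0 → P_y = 412.2 lb.
ΣF_x = 0: P_x + 200 = 0 → P_x = -200.0 lb.

P_x = -200.0 lb, P_y = 412.2 lb, Q_y = 519.3 lb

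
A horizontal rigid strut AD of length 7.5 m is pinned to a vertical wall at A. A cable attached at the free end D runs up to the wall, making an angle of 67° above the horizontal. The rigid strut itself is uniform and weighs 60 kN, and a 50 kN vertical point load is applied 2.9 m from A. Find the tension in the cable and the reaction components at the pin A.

T = 53.59 kN, A_x = 20.94 kN, A_y = 60.67 kN

ΣM about A: T·sin67°·7.5 − 60·3.75 − 50·2.9 = 0 → T = 370/(7.5·0.920505) = 53.5938 ≈ 53.59 kN.
ΣF_x = 0: A_x − T·cos67° = 0 → A_x = 53.5938 × 0.390731 = 20.94 kN.
ΣF_y = 0: A_y + T·sin67° − 60 − 50 = 0 → A_y = 110 − 53.5938 × 0.920505 = 60.67 kN.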